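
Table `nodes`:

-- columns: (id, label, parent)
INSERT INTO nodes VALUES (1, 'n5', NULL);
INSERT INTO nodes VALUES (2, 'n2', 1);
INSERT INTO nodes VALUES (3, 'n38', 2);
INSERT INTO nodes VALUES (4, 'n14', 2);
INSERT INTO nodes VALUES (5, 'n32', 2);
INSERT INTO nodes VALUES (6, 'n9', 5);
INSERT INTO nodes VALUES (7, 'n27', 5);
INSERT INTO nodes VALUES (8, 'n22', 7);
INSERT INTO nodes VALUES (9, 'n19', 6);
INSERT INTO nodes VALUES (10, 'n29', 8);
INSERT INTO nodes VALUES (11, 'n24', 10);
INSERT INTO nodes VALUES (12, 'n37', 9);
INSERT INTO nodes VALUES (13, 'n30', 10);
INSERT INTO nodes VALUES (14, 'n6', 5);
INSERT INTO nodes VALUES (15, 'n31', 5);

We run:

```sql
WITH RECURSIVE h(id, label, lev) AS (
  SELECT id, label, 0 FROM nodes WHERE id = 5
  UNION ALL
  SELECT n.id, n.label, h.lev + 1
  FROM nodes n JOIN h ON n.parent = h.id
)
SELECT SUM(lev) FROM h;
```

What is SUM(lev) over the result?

22

Base: id=5 (n32) at lev 0.
Iteration 1: rows with parent in {5} -> n9 (id 6, lev 1), n27 (id 7, lev 1), n6 (id 14, lev 1), n31 (id 15, lev 1).
Iteration 2: rows with parent in {6,7,14,15} -> n22 (id 8, lev 2), n19 (id 9, lev 2).
Iteration 3: rows with parent in {8,9} -> n29 (id 10, lev 3), n37 (id 12, lev 3).
Iteration 4: rows with parent in {10,12} -> n24 (id 11, lev 4), n30 (id 13, lev 4).
Iteration 5: no rows with parent in {11,13}; recursion stops.
SUM(lev) = 0 + 1 + 1 + 1 + 1 + 2 + 2 + 3 + 3 + 4 + 4 = 22.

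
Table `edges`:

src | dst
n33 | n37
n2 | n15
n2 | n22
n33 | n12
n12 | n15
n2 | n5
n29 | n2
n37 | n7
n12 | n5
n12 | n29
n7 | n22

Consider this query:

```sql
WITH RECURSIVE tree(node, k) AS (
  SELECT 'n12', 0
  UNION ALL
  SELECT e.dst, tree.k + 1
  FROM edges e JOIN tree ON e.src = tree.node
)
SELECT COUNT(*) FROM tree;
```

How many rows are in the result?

Base: (n12, k=0).
Iteration 1: edges from {n12} -> (n15, k=1), (n29, k=1), (n5, k=1).
Iteration 2: edges from {n15,n29,n5} -> (n2, k=2).
Iteration 3: edges from {n2} -> (n15, k=3), (n22, k=3), (n5, k=3).
Iteration 4: no outgoing edges from {n15,n22,n5}; recursion stops.
Total rows emitted: 8.

8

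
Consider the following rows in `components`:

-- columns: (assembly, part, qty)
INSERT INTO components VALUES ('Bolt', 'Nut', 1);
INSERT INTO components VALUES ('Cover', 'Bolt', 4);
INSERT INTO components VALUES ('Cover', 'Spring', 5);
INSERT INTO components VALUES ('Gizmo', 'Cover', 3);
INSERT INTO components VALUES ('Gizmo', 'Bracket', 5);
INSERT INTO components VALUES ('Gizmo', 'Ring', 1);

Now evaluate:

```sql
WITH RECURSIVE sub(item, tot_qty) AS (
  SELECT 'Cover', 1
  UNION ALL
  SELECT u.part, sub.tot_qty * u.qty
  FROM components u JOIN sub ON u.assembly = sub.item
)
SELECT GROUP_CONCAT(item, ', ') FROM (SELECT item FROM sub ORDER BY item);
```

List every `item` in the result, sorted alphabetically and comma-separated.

Bolt, Cover, Nut, Spring

Base: (Cover, tot_qty=1).
Iteration 1: components of {Cover} -> Bolt = 1*4 = 4, Spring = 1*5 = 5.
Iteration 2: components of {Bolt,Spring} -> Nut = 4*1 = 4.
Iteration 3: no further components; recursion stops.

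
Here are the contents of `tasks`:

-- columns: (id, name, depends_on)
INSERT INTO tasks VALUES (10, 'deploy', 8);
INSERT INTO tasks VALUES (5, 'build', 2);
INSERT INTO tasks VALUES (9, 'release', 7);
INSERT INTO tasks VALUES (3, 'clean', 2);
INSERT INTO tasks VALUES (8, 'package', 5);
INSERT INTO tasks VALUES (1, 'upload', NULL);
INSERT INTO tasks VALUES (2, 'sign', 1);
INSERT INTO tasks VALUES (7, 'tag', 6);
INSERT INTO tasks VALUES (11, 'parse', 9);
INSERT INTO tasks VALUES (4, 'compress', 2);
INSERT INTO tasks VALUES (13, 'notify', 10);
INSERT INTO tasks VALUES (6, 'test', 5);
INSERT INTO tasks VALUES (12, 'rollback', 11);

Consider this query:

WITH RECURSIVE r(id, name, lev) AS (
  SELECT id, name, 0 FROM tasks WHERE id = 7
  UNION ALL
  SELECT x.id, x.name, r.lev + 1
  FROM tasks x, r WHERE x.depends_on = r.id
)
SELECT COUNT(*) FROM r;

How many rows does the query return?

Base: id=7 (tag) at lev 0.
Iteration 1: rows with depends_on in {7} -> release (id 9, lev 1).
Iteration 2: rows with depends_on in {9} -> parse (id 11, lev 2).
Iteration 3: rows with depends_on in {11} -> rollback (id 12, lev 3).
Iteration 4: no rows with depends_on in {12}; recursion stops.
Total rows emitted: 4.

4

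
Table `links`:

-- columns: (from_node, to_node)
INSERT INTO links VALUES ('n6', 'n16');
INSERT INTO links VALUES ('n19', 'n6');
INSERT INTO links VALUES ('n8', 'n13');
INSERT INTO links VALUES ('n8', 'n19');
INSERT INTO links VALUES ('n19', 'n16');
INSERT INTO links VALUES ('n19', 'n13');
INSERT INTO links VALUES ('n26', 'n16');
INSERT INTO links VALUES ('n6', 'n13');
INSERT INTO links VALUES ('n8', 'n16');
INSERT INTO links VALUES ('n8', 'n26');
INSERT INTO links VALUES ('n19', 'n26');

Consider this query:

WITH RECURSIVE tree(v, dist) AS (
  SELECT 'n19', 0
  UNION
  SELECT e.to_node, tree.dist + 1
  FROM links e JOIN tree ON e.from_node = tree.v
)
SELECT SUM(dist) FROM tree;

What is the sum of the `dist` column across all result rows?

Base: (n19, dist=0).
Iteration 1: edges from {n19} -> (n13, dist=1), (n16, dist=1), (n26, dist=1), (n6, dist=1).
Iteration 2: edges from {n13,n16,n26,n6} -> (n13, dist=2), (n16, dist=2). [UNION drops 1 duplicate row(s)]
Iteration 3: no outgoing edges from {n13,n16}; recursion stops.
SUM(dist) = 0 + 1 + 1 + 1 + 1 + 2 + 2 = 8.

8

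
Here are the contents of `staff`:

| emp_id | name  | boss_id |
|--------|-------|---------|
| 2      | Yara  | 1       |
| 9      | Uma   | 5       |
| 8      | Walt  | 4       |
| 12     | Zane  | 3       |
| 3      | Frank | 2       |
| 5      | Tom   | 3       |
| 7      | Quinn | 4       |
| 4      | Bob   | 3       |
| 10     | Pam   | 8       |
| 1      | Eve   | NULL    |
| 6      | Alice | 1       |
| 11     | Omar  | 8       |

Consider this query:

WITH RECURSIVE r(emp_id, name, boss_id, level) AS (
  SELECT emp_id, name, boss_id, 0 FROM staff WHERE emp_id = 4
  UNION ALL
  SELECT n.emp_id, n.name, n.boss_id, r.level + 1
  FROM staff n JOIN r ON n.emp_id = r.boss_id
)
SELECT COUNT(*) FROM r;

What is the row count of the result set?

4

Base: emp_id=4 (Bob), boss_id=3, level 0.
Iteration 1: join on emp_id=3 -> Frank (id 3, boss_id=2, level 1).
Iteration 2: join on emp_id=2 -> Yara (id 2, boss_id=1, level 2).
Iteration 3: join on emp_id=1 -> Eve (id 1, boss_id=NULL, level 3).
Iteration 4: boss_id is NULL; no match; recursion stops.
Total rows emitted: 4.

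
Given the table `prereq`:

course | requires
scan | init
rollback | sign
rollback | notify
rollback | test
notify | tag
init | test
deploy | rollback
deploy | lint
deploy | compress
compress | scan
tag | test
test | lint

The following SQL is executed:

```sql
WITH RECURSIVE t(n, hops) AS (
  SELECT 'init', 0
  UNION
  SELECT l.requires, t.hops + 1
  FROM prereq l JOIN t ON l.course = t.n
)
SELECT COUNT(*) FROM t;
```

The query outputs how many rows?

3

Base: (init, hops=0).
Iteration 1: edges from {init} -> (test, hops=1).
Iteration 2: edges from {test} -> (lint, hops=2).
Iteration 3: no outgoing edges from {lint}; recursion stops.
Total rows emitted: 3.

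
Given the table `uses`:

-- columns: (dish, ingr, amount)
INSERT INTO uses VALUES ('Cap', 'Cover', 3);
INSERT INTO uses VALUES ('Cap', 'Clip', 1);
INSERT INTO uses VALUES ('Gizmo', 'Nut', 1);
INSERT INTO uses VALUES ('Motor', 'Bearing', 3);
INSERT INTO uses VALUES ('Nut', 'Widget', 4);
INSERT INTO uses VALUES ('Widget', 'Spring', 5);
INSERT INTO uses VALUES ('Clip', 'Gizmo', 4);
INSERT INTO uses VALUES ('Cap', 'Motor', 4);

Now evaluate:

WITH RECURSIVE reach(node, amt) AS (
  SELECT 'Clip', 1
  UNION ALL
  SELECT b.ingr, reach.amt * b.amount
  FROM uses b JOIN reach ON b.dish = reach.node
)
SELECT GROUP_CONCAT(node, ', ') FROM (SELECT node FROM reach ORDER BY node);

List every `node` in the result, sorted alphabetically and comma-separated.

Clip, Gizmo, Nut, Spring, Widget

Base: (Clip, amt=1).
Iteration 1: components of {Clip} -> Gizmo = 1*4 = 4.
Iteration 2: components of {Gizmo} -> Nut = 4*1 = 4.
Iteration 3: components of {Nut} -> Widget = 4*4 = 16.
Iteration 4: components of {Widget} -> Spring = 16*5 = 80.
Iteration 5: no further components; recursion stops.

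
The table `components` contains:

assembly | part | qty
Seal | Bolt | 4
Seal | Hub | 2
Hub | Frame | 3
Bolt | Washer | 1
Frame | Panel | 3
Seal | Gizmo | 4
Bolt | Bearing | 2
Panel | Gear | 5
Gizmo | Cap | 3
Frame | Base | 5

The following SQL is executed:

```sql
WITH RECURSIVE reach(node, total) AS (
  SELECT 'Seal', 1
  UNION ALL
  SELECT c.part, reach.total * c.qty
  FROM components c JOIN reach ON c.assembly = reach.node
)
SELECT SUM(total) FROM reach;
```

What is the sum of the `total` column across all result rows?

Base: (Seal, total=1).
Iteration 1: components of {Seal} -> Bolt = 1*4 = 4, Gizmo = 1*4 = 4, Hub = 1*2 = 2.
Iteration 2: components of {Bolt,Gizmo,Hub} -> Bearing = 4*2 = 8, Cap = 4*3 = 12, Frame = 2*3 = 6, Washer = 4*1 = 4.
Iteration 3: components of {Bearing,Cap,Frame,Washer} -> Base = 6*5 = 30, Panel = 6*3 = 18.
Iteration 4: components of {Base,Panel} -> Gear = 18*5 = 90.
Iteration 5: no further components; recursion stops.
SUM(total) = 1 + 4 + 2 + 4 + 4 + 8 + 6 + 12 + 18 + 30 + 90 = 179.

179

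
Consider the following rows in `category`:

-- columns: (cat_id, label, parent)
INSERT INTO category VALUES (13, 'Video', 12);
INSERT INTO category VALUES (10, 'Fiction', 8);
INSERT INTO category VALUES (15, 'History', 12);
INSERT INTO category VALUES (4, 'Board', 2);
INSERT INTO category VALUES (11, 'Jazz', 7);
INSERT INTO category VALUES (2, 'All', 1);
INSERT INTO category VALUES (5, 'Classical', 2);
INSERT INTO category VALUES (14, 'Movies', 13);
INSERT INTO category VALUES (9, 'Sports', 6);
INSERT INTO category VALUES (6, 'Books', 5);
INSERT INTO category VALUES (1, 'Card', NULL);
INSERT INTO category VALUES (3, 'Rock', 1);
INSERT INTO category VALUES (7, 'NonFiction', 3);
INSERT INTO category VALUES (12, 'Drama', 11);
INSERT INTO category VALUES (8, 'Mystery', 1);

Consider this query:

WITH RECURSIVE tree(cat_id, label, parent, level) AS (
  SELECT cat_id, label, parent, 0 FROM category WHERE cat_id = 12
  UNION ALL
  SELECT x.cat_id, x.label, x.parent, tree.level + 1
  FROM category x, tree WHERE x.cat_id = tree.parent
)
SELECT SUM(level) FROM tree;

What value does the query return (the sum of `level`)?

Base: cat_id=12 (Drama), parent=11, level 0.
Iteration 1: join on cat_id=11 -> Jazz (id 11, parent=7, level 1).
Iteration 2: join on cat_id=7 -> NonFiction (id 7, parent=3, level 2).
Iteration 3: join on cat_id=3 -> Rock (id 3, parent=1, level 3).
Iteration 4: join on cat_id=1 -> Card (id 1, parent=NULL, level 4).
Iteration 5: parent is NULL; no match; recursion stops.
SUM(level) = 0 + 1 + 2 + 3 + 4 = 10.

10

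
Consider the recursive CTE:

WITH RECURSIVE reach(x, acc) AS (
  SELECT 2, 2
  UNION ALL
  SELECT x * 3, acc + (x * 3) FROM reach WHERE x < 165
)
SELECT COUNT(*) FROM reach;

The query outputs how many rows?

Base: x=2, acc=2.
Iteration 1: 2 < 165 holds -> x = 2 * 3 = 6, acc = 2 + 6 = 8.
Iteration 2: 6 < 165 holds -> x = 6 * 3 = 18, acc = 8 + 18 = 26.
Iteration 3: 18 < 165 holds -> x = 18 * 3 = 54, acc = 26 + 54 = 80.
Iteration 4: 54 < 165 holds -> x = 54 * 3 = 162, acc = 80 + 162 = 242.
Iteration 5: 162 < 165 holds -> x = 162 * 3 = 486, acc = 242 + 486 = 728.
Iteration 6: 486 < 165 fails; recursion stops.
Total rows emitted: 6.

6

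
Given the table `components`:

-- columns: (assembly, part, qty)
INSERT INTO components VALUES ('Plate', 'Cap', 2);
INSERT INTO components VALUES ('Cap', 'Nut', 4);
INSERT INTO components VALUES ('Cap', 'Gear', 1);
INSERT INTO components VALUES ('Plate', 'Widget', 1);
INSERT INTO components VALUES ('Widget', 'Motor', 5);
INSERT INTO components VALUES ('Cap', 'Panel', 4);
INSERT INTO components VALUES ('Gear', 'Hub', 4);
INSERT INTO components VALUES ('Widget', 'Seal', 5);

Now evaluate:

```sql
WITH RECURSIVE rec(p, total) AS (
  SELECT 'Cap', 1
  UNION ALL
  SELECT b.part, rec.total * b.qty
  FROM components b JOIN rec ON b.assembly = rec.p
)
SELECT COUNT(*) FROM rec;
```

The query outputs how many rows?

Base: (Cap, total=1).
Iteration 1: components of {Cap} -> Gear = 1*1 = 1, Nut = 1*4 = 4, Panel = 1*4 = 4.
Iteration 2: components of {Gear,Nut,Panel} -> Hub = 1*4 = 4.
Iteration 3: no further components; recursion stops.
Total rows emitted: 5.

5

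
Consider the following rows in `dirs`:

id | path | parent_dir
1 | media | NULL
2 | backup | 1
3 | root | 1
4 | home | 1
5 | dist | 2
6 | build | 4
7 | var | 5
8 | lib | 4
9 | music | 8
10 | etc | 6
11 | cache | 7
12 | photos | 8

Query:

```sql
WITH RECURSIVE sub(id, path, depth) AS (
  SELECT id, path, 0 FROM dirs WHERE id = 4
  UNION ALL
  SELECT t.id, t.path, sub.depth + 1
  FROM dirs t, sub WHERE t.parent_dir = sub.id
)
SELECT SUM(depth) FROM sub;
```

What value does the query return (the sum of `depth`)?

8

Base: id=4 (home) at depth 0.
Iteration 1: rows with parent_dir in {4} -> build (id 6, depth 1), lib (id 8, depth 1).
Iteration 2: rows with parent_dir in {6,8} -> music (id 9, depth 2), etc (id 10, depth 2), photos (id 12, depth 2).
Iteration 3: no rows with parent_dir in {9,10,12}; recursion stops.
SUM(depth) = 0 + 1 + 1 + 2 + 2 + 2 = 8.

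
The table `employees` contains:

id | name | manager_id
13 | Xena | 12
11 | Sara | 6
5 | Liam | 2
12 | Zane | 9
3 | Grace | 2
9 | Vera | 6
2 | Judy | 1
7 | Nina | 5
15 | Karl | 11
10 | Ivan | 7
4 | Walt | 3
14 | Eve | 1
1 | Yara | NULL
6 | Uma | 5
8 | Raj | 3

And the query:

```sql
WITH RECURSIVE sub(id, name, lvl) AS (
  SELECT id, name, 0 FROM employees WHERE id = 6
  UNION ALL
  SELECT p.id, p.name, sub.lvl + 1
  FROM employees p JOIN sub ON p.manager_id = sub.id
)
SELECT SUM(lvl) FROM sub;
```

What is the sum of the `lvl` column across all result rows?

Base: id=6 (Uma) at lvl 0.
Iteration 1: rows with manager_id in {6} -> Vera (id 9, lvl 1), Sara (id 11, lvl 1).
Iteration 2: rows with manager_id in {9,11} -> Zane (id 12, lvl 2), Karl (id 15, lvl 2).
Iteration 3: rows with manager_id in {12,15} -> Xena (id 13, lvl 3).
Iteration 4: no rows with manager_id in {13}; recursion stops.
SUM(lvl) = 0 + 1 + 1 + 2 + 2 + 3 = 9.

9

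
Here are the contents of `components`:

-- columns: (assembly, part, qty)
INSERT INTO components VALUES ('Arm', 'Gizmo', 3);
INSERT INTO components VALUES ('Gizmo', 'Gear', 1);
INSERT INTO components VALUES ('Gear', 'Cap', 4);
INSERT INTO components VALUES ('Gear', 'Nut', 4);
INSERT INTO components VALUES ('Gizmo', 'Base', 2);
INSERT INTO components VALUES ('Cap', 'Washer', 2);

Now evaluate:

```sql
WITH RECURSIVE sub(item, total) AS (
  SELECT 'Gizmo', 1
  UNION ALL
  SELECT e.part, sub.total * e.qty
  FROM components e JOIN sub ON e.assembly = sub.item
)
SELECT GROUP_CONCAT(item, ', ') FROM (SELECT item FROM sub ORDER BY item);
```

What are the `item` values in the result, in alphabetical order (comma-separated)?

Base, Cap, Gear, Gizmo, Nut, Washer

Base: (Gizmo, total=1).
Iteration 1: components of {Gizmo} -> Base = 1*2 = 2, Gear = 1*1 = 1.
Iteration 2: components of {Base,Gear} -> Cap = 1*4 = 4, Nut = 1*4 = 4.
Iteration 3: components of {Cap,Nut} -> Washer = 4*2 = 8.
Iteration 4: no further components; recursion stops.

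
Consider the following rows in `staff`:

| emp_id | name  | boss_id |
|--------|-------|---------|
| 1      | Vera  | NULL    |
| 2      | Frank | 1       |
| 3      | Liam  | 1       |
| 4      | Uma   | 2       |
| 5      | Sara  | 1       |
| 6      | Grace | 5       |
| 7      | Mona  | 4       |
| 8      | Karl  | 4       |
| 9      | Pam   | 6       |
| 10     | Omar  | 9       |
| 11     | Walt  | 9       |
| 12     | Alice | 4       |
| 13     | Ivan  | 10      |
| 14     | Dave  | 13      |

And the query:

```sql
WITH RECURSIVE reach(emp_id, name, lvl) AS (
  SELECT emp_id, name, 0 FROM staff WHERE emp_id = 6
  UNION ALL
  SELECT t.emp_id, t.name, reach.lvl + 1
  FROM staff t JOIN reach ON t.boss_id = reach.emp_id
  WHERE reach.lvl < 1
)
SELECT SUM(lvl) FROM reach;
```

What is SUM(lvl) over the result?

1

Base: emp_id=6 (Grace) at lvl 0.
Iteration 1: rows with boss_id in {6} -> Pam (id 9, lvl 1).
Iteration 2: lvl < 1 fails for all current rows; recursion stops.
SUM(lvl) = 0 + 1 = 1.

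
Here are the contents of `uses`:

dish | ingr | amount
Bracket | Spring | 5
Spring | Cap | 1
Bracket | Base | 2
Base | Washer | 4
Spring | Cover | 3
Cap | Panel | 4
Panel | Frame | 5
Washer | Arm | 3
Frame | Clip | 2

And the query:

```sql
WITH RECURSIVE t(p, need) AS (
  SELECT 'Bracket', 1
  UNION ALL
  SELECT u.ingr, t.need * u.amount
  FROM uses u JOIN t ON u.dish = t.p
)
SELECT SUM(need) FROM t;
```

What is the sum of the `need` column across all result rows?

380

Base: (Bracket, need=1).
Iteration 1: components of {Bracket} -> Base = 1*2 = 2, Spring = 1*5 = 5.
Iteration 2: components of {Base,Spring} -> Cap = 5*1 = 5, Cover = 5*3 = 15, Washer = 2*4 = 8.
Iteration 3: components of {Cap,Cover,Washer} -> Arm = 8*3 = 24, Panel = 5*4 = 20.
Iteration 4: components of {Arm,Panel} -> Frame = 20*5 = 100.
Iteration 5: components of {Frame} -> Clip = 100*2 = 200.
Iteration 6: no further components; recursion stops.
SUM(need) = 1 + 5 + 2 + 5 + 15 + 8 + 20 + 24 + 100 + 200 = 380.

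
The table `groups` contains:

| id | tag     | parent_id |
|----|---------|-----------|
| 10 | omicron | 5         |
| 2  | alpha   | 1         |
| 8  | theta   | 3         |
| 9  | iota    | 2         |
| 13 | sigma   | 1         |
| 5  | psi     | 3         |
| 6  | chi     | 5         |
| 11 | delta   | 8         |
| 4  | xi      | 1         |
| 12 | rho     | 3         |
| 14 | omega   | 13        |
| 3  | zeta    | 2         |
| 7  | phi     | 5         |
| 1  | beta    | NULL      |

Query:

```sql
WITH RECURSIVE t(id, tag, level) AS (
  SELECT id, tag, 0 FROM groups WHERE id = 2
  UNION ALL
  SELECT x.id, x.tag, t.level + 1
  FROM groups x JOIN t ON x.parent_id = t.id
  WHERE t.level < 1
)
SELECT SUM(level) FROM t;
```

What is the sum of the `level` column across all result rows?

Base: id=2 (alpha) at level 0.
Iteration 1: rows with parent_id in {2} -> zeta (id 3, level 1), iota (id 9, level 1).
Iteration 2: level < 1 fails for all current rows; recursion stops.
SUM(level) = 0 + 1 + 1 = 2.

2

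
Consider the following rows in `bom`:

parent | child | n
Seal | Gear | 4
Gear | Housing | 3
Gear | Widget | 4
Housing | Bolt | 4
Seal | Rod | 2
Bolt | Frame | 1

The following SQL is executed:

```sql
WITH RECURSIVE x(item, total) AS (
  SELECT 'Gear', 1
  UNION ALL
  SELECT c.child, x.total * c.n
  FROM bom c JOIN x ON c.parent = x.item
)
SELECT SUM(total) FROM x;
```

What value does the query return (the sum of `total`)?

32

Base: (Gear, total=1).
Iteration 1: components of {Gear} -> Housing = 1*3 = 3, Widget = 1*4 = 4.
Iteration 2: components of {Housing,Widget} -> Bolt = 3*4 = 12.
Iteration 3: components of {Bolt} -> Frame = 12*1 = 12.
Iteration 4: no further components; recursion stops.
SUM(total) = 1 + 3 + 4 + 12 + 12 = 32.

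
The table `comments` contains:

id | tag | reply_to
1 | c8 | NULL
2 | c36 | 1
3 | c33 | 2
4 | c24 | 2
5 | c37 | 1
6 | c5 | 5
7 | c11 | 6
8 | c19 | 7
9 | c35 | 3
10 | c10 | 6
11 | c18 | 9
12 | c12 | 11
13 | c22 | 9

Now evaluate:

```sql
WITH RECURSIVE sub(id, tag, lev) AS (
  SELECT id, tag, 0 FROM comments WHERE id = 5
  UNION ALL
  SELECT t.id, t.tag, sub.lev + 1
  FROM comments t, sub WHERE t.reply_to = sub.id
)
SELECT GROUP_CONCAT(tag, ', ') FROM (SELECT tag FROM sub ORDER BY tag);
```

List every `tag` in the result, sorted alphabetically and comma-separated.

Base: id=5 (c37) at lev 0.
Iteration 1: rows with reply_to in {5} -> c5 (id 6, lev 1).
Iteration 2: rows with reply_to in {6} -> c11 (id 7, lev 2), c10 (id 10, lev 2).
Iteration 3: rows with reply_to in {7,10} -> c19 (id 8, lev 3).
Iteration 4: no rows with reply_to in {8}; recursion stops.

c10, c11, c19, c37, c5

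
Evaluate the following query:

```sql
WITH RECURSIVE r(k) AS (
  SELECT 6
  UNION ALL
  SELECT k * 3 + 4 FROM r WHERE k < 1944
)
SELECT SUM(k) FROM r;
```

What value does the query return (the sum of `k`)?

Base: k=6.
Iteration 1: 6 < 1944 holds -> k = 6 * 3 + 4 = 22.
Iteration 2: 22 < 1944 holds -> k = 22 * 3 + 4 = 70.
Iteration 3: 70 < 1944 holds -> k = 70 * 3 + 4 = 214.
Iteration 4: 214 < 1944 holds -> k = 214 * 3 + 4 = 646.
Iteration 5: 646 < 1944 holds -> k = 646 * 3 + 4 = 1942.
Iteration 6: 1942 < 1944 holds -> k = 1942 * 3 + 4 = 5830.
Iteration 7: 5830 < 1944 fails; recursion stops.
SUM(k) = 6 + 22 + 70 + 214 + 646 + 1942 + 5830 = 8730.

8730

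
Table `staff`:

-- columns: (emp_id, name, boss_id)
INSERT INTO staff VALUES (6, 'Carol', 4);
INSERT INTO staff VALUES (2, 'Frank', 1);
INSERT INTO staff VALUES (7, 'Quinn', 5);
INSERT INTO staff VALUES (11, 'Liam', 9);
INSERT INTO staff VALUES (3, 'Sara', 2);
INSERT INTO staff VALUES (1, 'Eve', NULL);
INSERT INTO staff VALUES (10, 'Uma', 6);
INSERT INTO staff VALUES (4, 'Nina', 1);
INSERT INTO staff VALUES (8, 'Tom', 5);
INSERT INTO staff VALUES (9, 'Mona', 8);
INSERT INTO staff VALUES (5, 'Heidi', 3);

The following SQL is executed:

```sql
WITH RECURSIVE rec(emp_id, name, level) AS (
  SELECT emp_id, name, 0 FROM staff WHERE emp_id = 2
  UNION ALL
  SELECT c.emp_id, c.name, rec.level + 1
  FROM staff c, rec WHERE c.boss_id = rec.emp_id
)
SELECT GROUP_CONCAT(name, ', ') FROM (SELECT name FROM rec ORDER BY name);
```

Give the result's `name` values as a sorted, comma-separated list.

Base: emp_id=2 (Frank) at level 0.
Iteration 1: rows with boss_id in {2} -> Sara (id 3, level 1).
Iteration 2: rows with boss_id in {3} -> Heidi (id 5, level 2).
Iteration 3: rows with boss_id in {5} -> Quinn (id 7, level 3), Tom (id 8, level 3).
Iteration 4: rows with boss_id in {7,8} -> Mona (id 9, level 4).
Iteration 5: rows with boss_id in {9} -> Liam (id 11, level 5).
Iteration 6: no rows with boss_id in {11}; recursion stops.

Frank, Heidi, Liam, Mona, Quinn, Sara, Tom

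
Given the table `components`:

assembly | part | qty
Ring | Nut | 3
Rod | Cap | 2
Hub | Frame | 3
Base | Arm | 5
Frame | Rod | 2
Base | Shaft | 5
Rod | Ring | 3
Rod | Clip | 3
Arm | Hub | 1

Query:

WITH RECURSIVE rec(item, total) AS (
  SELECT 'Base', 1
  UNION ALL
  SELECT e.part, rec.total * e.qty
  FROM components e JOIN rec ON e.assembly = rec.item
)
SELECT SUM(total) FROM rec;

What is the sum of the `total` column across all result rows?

Base: (Base, total=1).
Iteration 1: components of {Base} -> Arm = 1*5 = 5, Shaft = 1*5 = 5.
Iteration 2: components of {Arm,Shaft} -> Hub = 5*1 = 5.
Iteration 3: components of {Hub} -> Frame = 5*3 = 15.
Iteration 4: components of {Frame} -> Rod = 15*2 = 30.
Iteration 5: components of {Rod} -> Cap = 30*2 = 60, Clip = 30*3 = 90, Ring = 30*3 = 90.
Iteration 6: components of {Cap,Clip,Ring} -> Nut = 90*3 = 270.
Iteration 7: no further components; recursion stops.
SUM(total) = 1 + 5 + 5 + 5 + 15 + 30 + 90 + 90 + 60 + 270 = 571.

571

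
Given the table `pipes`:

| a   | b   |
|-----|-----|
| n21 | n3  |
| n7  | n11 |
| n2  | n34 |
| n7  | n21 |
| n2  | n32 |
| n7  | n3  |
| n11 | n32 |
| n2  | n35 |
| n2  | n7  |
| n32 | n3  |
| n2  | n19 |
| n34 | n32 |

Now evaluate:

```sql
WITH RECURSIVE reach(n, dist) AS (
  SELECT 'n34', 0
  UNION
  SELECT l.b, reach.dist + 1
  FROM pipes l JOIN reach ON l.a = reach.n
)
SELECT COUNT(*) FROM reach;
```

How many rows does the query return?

3

Base: (n34, dist=0).
Iteration 1: edges from {n34} -> (n32, dist=1).
Iteration 2: edges from {n32} -> (n3, dist=2).
Iteration 3: no outgoing edges from {n3}; recursion stops.
Total rows emitted: 3.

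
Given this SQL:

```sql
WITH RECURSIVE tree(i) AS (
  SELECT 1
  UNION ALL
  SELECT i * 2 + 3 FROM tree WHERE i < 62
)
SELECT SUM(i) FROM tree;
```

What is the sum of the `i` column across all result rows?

Base: i=1.
Iteration 1: 1 < 62 holds -> i = 1 * 2 + 3 = 5.
Iteration 2: 5 < 62 holds -> i = 5 * 2 + 3 = 13.
Iteration 3: 13 < 62 holds -> i = 13 * 2 + 3 = 29.
Iteration 4: 29 < 62 holds -> i = 29 * 2 + 3 = 61.
Iteration 5: 61 < 62 holds -> i = 61 * 2 + 3 = 125.
Iteration 6: 125 < 62 fails; recursion stops.
SUM(i) = 1 + 5 + 13 + 29 + 61 + 125 = 234.

234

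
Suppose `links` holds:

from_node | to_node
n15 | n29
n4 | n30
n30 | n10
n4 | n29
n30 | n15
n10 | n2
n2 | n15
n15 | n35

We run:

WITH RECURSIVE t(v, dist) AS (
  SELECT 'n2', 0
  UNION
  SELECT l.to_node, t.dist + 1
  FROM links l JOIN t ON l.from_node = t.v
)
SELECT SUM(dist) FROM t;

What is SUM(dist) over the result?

Base: (n2, dist=0).
Iteration 1: edges from {n2} -> (n15, dist=1).
Iteration 2: edges from {n15} -> (n29, dist=2), (n35, dist=2).
Iteration 3: no outgoing edges from {n29,n35}; recursion stops.
SUM(dist) = 0 + 1 + 2 + 2 = 5.

5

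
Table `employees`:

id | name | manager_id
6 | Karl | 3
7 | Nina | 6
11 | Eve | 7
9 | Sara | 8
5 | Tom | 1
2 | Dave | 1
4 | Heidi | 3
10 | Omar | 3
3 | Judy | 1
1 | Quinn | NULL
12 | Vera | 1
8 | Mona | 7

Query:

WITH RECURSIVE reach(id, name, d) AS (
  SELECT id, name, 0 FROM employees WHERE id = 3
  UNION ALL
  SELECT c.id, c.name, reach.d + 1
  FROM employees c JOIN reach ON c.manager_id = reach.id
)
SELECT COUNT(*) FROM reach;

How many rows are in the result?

Base: id=3 (Judy) at d 0.
Iteration 1: rows with manager_id in {3} -> Heidi (id 4, d 1), Karl (id 6, d 1), Omar (id 10, d 1).
Iteration 2: rows with manager_id in {4,6,10} -> Nina (id 7, d 2).
Iteration 3: rows with manager_id in {7} -> Mona (id 8, d 3), Eve (id 11, d 3).
Iteration 4: rows with manager_id in {8,11} -> Sara (id 9, d 4).
Iteration 5: no rows with manager_id in {9}; recursion stops.
Total rows emitted: 8.

8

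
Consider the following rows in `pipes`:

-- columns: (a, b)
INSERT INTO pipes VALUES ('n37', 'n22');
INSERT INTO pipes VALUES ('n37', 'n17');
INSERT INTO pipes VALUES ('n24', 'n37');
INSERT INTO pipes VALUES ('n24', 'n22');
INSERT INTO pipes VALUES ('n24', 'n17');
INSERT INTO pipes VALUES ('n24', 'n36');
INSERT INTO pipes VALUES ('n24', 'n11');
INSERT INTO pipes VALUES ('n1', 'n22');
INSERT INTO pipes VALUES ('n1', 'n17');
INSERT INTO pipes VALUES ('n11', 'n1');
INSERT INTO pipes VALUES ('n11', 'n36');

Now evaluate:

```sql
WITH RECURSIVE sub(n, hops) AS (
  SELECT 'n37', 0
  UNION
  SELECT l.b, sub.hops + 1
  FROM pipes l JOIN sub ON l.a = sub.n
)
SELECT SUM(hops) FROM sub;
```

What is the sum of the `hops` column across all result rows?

2

Base: (n37, hops=0).
Iteration 1: edges from {n37} -> (n17, hops=1), (n22, hops=1).
Iteration 2: no outgoing edges from {n17,n22}; recursion stops.
SUM(hops) = 0 + 1 + 1 = 2.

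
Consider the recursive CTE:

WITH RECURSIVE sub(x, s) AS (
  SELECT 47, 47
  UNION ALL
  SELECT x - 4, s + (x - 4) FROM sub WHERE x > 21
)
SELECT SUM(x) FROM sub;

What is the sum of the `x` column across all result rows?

264

Base: x=47, s=47.
Iteration 1: 47 > 21 holds -> x = 47 - 4 = 43, s = 47 + 43 = 90.
Iteration 2: 43 > 21 holds -> x = 43 - 4 = 39, s = 90 + 39 = 129.
Iteration 3: 39 > 21 holds -> x = 39 - 4 = 35, s = 129 + 35 = 164.
Iteration 4: 35 > 21 holds -> x = 35 - 4 = 31, s = 164 + 31 = 195.
Iteration 5: 31 > 21 holds -> x = 31 - 4 = 27, s = 195 + 27 = 222.
Iteration 6: 27 > 21 holds -> x = 27 - 4 = 23, s = 222 + 23 = 245.
Iteration 7: 23 > 21 holds -> x = 23 - 4 = 19, s = 245 + 19 = 264.
Iteration 8: 19 > 21 fails; recursion stops.
SUM(x) = 47 + 43 + 39 + 35 + 31 + 27 + 23 + 19 = 264.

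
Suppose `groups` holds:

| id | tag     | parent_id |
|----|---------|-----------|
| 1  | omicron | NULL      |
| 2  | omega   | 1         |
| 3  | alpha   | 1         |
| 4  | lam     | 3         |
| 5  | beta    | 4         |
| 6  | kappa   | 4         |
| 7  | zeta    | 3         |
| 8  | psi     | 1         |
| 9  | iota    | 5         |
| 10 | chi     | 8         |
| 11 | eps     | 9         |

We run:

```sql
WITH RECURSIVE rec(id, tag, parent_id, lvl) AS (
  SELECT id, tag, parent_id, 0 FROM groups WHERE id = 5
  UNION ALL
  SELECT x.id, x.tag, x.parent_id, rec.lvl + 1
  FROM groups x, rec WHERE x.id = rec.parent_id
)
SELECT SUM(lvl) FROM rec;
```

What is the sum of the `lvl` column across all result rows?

6

Base: id=5 (beta), parent_id=4, lvl 0.
Iteration 1: join on id=4 -> lam (id 4, parent_id=3, lvl 1).
Iteration 2: join on id=3 -> alpha (id 3, parent_id=1, lvl 2).
Iteration 3: join on id=1 -> omicron (id 1, parent_id=NULL, lvl 3).
Iteration 4: parent_id is NULL; no match; recursion stops.
SUM(lvl) = 0 + 1 + 2 + 3 = 6.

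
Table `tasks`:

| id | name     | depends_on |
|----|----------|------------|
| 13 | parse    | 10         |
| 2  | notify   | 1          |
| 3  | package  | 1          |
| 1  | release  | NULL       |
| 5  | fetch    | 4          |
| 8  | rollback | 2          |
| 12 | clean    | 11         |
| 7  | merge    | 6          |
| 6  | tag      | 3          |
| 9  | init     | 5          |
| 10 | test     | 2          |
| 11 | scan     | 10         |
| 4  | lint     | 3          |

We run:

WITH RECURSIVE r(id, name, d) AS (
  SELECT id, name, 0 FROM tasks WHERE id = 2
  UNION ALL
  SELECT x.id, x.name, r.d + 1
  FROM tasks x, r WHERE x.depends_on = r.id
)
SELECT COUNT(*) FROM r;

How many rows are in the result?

Base: id=2 (notify) at d 0.
Iteration 1: rows with depends_on in {2} -> rollback (id 8, d 1), test (id 10, d 1).
Iteration 2: rows with depends_on in {8,10} -> scan (id 11, d 2), parse (id 13, d 2).
Iteration 3: rows with depends_on in {11,13} -> clean (id 12, d 3).
Iteration 4: no rows with depends_on in {12}; recursion stops.
Total rows emitted: 6.

6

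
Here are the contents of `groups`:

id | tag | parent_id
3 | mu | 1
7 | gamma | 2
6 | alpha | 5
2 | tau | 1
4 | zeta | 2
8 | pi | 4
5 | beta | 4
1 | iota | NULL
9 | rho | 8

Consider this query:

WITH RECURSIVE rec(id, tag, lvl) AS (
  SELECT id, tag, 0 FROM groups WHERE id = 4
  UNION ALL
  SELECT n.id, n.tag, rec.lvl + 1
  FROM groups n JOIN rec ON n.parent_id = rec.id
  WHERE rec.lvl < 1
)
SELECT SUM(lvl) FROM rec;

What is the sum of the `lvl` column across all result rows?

2

Base: id=4 (zeta) at lvl 0.
Iteration 1: rows with parent_id in {4} -> beta (id 5, lvl 1), pi (id 8, lvl 1).
Iteration 2: lvl < 1 fails for all current rows; recursion stops.
SUM(lvl) = 0 + 1 + 1 = 2.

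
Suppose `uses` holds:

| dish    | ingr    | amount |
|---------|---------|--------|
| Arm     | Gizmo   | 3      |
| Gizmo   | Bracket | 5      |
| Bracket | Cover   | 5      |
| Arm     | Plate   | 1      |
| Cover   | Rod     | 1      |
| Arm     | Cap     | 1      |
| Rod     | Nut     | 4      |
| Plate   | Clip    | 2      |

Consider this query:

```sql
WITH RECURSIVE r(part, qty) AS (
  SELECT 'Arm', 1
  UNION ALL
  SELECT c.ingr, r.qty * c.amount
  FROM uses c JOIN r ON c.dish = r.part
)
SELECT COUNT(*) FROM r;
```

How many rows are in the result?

Base: (Arm, qty=1).
Iteration 1: components of {Arm} -> Cap = 1*1 = 1, Gizmo = 1*3 = 3, Plate = 1*1 = 1.
Iteration 2: components of {Cap,Gizmo,Plate} -> Bracket = 3*5 = 15, Clip = 1*2 = 2.
Iteration 3: components of {Bracket,Clip} -> Cover = 15*5 = 75.
Iteration 4: components of {Cover} -> Rod = 75*1 = 75.
Iteration 5: components of {Rod} -> Nut = 75*4 = 300.
Iteration 6: no further components; recursion stops.
Total rows emitted: 9.

9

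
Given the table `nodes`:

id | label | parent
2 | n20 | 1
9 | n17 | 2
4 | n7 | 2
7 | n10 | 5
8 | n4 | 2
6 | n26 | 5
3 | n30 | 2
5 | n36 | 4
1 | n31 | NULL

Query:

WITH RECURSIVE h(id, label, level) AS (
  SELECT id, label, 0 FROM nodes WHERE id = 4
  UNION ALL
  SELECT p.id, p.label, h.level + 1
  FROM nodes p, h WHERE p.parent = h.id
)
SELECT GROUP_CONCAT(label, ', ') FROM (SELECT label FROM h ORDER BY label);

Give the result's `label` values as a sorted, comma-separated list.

n10, n26, n36, n7

Base: id=4 (n7) at level 0.
Iteration 1: rows with parent in {4} -> n36 (id 5, level 1).
Iteration 2: rows with parent in {5} -> n26 (id 6, level 2), n10 (id 7, level 2).
Iteration 3: no rows with parent in {6,7}; recursion stops.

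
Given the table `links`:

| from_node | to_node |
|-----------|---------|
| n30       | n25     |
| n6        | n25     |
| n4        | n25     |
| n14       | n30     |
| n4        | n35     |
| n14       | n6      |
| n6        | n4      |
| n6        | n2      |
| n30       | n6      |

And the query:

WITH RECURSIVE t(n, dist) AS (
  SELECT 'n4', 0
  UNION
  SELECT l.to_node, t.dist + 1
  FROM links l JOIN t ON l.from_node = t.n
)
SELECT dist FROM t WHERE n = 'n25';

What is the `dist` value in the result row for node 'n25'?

Base: (n4, dist=0).
Iteration 1: edges from {n4} -> (n25, dist=1), (n35, dist=1).
Iteration 2: no outgoing edges from {n25,n35}; recursion stops.

1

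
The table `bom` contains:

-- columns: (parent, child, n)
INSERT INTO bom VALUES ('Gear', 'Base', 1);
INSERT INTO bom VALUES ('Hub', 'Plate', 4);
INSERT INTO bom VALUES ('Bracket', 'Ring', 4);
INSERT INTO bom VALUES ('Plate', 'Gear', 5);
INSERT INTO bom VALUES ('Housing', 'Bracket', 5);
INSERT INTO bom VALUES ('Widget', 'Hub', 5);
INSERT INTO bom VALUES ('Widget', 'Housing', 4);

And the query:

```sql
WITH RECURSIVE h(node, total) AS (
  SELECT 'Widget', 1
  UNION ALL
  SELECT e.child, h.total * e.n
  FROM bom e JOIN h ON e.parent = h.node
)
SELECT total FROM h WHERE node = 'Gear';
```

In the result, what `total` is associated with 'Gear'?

Base: (Widget, total=1).
Iteration 1: components of {Widget} -> Housing = 1*4 = 4, Hub = 1*5 = 5.
Iteration 2: components of {Housing,Hub} -> Bracket = 4*5 = 20, Plate = 5*4 = 20.
Iteration 3: components of {Bracket,Plate} -> Gear = 20*5 = 100, Ring = 20*4 = 80.
Iteration 4: components of {Gear,Ring} -> Base = 100*1 = 100.
Iteration 5: no further components; recursion stops.

100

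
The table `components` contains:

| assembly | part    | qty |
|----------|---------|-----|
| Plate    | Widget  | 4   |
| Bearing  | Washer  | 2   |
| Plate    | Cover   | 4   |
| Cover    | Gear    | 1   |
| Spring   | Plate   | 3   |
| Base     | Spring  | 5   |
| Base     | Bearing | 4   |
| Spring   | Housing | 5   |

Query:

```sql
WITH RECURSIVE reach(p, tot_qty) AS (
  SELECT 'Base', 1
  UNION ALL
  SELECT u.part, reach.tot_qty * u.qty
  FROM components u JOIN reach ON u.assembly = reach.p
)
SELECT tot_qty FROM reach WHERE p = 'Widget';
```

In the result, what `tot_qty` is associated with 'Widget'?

Base: (Base, tot_qty=1).
Iteration 1: components of {Base} -> Bearing = 1*4 = 4, Spring = 1*5 = 5.
Iteration 2: components of {Bearing,Spring} -> Housing = 5*5 = 25, Plate = 5*3 = 15, Washer = 4*2 = 8.
Iteration 3: components of {Housing,Plate,Washer} -> Cover = 15*4 = 60, Widget = 15*4 = 60.
Iteration 4: components of {Cover,Widget} -> Gear = 60*1 = 60.
Iteration 5: no further components; recursion stops.

60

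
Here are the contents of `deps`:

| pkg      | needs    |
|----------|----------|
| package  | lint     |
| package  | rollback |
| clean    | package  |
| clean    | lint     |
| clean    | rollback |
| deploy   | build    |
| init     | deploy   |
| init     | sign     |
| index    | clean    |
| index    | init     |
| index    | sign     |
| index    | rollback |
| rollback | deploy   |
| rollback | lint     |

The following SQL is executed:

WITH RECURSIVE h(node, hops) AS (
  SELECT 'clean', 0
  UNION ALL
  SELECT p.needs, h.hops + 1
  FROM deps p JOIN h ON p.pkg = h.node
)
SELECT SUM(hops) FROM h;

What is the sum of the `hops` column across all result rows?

Base: (clean, hops=0).
Iteration 1: edges from {clean} -> (lint, hops=1), (package, hops=1), (rollback, hops=1).
Iteration 2: edges from {lint,package,rollback} -> (deploy, hops=2), (lint, hops=2) x2, (rollback, hops=2). [UNION ALL keeps all 4 new rows, including repeats]
Iteration 3: edges from {deploy,lint,rollback} -> (build, hops=3), (deploy, hops=3), (lint, hops=3).
Iteration 4: edges from {build,deploy,lint} -> (build, hops=4).
Iteration 5: no outgoing edges from {build}; recursion stops.
SUM(hops) = 0 + 1 + 1 + 1 + 2 + 2 + 2 + 2 + 3 + 3 + 3 + 4 = 24.

24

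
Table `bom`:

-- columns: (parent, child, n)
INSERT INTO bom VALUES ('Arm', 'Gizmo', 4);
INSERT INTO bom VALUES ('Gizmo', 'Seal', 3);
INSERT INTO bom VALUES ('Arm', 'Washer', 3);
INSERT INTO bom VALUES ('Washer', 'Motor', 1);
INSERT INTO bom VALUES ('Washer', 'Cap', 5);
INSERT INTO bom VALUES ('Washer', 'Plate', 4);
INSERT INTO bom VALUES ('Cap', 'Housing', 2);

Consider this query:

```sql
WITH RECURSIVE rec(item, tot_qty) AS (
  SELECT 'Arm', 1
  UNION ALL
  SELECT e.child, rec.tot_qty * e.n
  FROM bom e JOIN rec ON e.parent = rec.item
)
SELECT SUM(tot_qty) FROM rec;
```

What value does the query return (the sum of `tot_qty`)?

80

Base: (Arm, tot_qty=1).
Iteration 1: components of {Arm} -> Gizmo = 1*4 = 4, Washer = 1*3 = 3.
Iteration 2: components of {Gizmo,Washer} -> Cap = 3*5 = 15, Motor = 3*1 = 3, Plate = 3*4 = 12, Seal = 4*3 = 12.
Iteration 3: components of {Cap,Motor,Plate,Seal} -> Housing = 15*2 = 30.
Iteration 4: no further components; recursion stops.
SUM(tot_qty) = 1 + 4 + 3 + 12 + 3 + 15 + 12 + 30 = 80.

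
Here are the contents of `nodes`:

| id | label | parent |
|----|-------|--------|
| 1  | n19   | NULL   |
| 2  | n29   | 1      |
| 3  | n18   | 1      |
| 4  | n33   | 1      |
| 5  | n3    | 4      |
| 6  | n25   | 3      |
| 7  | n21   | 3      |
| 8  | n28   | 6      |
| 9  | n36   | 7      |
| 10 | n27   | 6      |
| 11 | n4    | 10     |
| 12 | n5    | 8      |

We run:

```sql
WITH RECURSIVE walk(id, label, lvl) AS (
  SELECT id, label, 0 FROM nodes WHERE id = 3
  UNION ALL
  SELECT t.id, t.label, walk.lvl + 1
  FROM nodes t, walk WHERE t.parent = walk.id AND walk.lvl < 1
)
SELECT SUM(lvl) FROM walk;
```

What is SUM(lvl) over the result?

Base: id=3 (n18) at lvl 0.
Iteration 1: rows with parent in {3} -> n25 (id 6, lvl 1), n21 (id 7, lvl 1).
Iteration 2: lvl < 1 fails for all current rows; recursion stops.
SUM(lvl) = 0 + 1 + 1 = 2.

2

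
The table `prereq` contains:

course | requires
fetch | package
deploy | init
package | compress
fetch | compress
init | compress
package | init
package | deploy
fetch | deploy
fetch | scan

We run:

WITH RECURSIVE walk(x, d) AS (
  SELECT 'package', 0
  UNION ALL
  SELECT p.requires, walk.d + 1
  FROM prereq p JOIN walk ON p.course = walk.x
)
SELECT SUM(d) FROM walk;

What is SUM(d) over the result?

10

Base: (package, d=0).
Iteration 1: edges from {package} -> (compress, d=1), (deploy, d=1), (init, d=1).
Iteration 2: edges from {compress,deploy,init} -> (compress, d=2), (init, d=2).
Iteration 3: edges from {compress,init} -> (compress, d=3).
Iteration 4: no outgoing edges from {compress}; recursion stops.
SUM(d) = 0 + 1 + 1 + 1 + 2 + 2 + 3 = 10.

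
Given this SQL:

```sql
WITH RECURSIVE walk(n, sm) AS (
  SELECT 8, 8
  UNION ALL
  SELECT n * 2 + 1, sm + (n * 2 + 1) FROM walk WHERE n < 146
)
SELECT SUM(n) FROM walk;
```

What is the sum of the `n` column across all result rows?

561

Base: n=8, sm=8.
Iteration 1: 8 < 146 holds -> n = 8 * 2 + 1 = 17, sm = 8 + 17 = 25.
Iteration 2: 17 < 146 holds -> n = 17 * 2 + 1 = 35, sm = 25 + 35 = 60.
Iteration 3: 35 < 146 holds -> n = 35 * 2 + 1 = 71, sm = 60 + 71 = 131.
Iteration 4: 71 < 146 holds -> n = 71 * 2 + 1 = 143, sm = 131 + 143 = 274.
Iteration 5: 143 < 146 holds -> n = 143 * 2 + 1 = 287, sm = 274 + 287 = 561.
Iteration 6: 287 < 146 fails; recursion stops.
SUM(n) = 8 + 17 + 35 + 71 + 143 + 287 = 561.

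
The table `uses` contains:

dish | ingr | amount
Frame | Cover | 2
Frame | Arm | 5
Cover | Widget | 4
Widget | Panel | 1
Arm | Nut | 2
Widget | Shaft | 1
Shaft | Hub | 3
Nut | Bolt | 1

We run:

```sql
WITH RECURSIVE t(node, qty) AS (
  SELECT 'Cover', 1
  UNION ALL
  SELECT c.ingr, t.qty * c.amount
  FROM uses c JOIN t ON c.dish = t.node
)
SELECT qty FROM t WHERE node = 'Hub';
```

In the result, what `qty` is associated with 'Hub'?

12

Base: (Cover, qty=1).
Iteration 1: components of {Cover} -> Widget = 1*4 = 4.
Iteration 2: components of {Widget} -> Panel = 4*1 = 4, Shaft = 4*1 = 4.
Iteration 3: components of {Panel,Shaft} -> Hub = 4*3 = 12.
Iteration 4: no further components; recursion stops.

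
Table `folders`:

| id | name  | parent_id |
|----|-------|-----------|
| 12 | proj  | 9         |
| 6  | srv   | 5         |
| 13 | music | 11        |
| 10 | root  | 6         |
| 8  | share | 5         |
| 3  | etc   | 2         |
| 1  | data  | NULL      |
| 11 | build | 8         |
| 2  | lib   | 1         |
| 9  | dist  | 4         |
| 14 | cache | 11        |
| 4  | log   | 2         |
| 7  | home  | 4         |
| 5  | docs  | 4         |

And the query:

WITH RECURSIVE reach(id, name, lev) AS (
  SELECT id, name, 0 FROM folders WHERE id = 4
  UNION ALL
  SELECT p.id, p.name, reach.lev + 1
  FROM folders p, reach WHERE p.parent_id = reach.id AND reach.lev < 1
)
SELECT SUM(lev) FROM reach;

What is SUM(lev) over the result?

Base: id=4 (log) at lev 0.
Iteration 1: rows with parent_id in {4} -> docs (id 5, lev 1), home (id 7, lev 1), dist (id 9, lev 1).
Iteration 2: lev < 1 fails for all current rows; recursion stops.
SUM(lev) = 0 + 1 + 1 + 1 = 3.

3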